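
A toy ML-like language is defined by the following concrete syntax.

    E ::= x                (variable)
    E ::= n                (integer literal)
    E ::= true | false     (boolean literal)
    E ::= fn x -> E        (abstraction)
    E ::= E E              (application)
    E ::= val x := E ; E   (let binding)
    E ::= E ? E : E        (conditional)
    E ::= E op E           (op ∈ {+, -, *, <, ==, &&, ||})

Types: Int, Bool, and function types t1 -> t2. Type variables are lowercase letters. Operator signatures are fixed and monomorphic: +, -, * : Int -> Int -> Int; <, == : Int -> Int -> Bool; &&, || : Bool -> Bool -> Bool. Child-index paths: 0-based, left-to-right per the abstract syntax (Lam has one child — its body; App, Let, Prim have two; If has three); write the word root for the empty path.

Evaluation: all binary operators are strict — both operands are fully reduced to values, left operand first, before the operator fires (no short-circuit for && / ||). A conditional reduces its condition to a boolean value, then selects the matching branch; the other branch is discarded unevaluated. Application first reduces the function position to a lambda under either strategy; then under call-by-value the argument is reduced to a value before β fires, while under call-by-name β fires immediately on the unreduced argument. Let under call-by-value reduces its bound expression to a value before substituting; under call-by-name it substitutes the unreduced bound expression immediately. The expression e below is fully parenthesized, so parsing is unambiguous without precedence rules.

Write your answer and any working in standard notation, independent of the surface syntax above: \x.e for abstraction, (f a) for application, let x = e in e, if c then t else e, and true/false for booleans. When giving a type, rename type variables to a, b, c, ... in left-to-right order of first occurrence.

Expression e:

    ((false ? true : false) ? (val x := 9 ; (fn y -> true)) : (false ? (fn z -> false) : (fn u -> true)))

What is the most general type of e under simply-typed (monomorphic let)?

Trace:
  unify Bool ~ Bool
  unify Bool ~ Bool
  unify Bool ~ Bool
let x : Int
\y._ : a -> Bool
  unify Bool ~ Bool
\z._ : b -> Bool
\u._ : c -> Bool
  unify b -> Bool ~ c -> Bool
  unify b ~ c
  unify Bool ~ Bool
  unify a -> Bool ~ c -> Bool
  unify a ~ c
  unify Bool ~ Bool

Answer: a -> Bool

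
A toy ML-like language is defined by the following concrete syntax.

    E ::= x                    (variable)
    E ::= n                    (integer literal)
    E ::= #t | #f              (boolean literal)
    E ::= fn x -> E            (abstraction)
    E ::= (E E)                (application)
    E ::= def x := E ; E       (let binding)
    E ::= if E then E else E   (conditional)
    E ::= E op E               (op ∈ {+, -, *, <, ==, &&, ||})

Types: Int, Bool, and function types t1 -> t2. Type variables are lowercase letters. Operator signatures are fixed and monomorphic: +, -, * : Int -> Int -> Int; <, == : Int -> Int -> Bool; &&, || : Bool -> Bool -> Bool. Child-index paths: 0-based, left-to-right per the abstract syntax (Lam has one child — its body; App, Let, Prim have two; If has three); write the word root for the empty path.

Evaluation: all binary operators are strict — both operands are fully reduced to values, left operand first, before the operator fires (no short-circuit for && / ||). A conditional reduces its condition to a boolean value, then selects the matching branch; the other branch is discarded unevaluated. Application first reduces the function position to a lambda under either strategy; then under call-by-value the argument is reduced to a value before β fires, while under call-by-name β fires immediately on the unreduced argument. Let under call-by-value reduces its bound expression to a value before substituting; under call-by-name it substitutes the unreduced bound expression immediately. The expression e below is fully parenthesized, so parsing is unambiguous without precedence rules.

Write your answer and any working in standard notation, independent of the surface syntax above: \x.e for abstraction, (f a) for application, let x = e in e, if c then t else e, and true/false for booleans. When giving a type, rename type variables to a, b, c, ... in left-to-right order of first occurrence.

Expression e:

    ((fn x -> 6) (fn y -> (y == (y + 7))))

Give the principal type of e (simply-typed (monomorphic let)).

Trace:
\x._ : a -> Int
y : b
  unify b ~ Int
y : Int
  unify Int ~ Int
  unify Int ~ Int
  unify Int ~ Int
\y._ : Int -> Bool
  unify a -> Int ~ (Int -> Bool) -> c
  unify a ~ Int -> Bool
  unify Int ~ c
_ _ : Int

Answer: Int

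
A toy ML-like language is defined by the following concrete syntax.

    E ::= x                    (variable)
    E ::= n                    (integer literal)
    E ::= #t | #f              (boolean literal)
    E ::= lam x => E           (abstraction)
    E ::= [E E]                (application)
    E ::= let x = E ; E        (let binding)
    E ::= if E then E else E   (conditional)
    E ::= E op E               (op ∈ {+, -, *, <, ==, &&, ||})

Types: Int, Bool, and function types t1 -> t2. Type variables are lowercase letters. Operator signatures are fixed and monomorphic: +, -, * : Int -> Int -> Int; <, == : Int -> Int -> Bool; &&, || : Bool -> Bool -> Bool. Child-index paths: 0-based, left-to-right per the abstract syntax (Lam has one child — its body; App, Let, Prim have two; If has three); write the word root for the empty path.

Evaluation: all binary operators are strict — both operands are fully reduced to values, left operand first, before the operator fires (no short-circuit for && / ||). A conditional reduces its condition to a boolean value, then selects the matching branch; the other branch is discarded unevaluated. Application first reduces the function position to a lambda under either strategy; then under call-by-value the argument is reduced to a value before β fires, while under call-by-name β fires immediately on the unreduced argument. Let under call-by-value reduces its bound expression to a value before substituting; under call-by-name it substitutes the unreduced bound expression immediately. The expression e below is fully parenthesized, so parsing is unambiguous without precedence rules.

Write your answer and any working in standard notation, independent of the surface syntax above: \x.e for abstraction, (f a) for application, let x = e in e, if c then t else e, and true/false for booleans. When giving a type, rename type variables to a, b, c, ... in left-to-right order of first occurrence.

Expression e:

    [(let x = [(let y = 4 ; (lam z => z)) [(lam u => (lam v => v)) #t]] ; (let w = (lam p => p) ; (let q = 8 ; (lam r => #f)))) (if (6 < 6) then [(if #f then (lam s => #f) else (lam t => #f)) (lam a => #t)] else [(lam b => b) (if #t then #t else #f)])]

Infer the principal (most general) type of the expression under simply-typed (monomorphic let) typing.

Trace:
let y : Int
z : a
\z._ : a -> a
v : c
\v._ : c -> c
\u._ : b -> c -> c
  unify b -> c -> c ~ Bool -> d
  unify b ~ Bool
  unify c -> c ~ d
_ _ : c -> c
  unify a -> a ~ (c -> c) -> e
  unify a ~ c -> c
  unify c -> c ~ e
_ _ : c -> c
let x : c -> c
p : f
\p._ : f -> f
let w : f -> f
let q : Int
\r._ : g -> Bool
  unify Int ~ Int
  unify Int ~ Int
  unify Bool ~ Bool
  unify Bool ~ Bool
\s._ : h -> Bool
\t._ : i -> Bool
  unify h -> Bool ~ i -> Bool
  unify h ~ i
  unify Bool ~ Bool
\a._ : j -> Bool
  unify i -> Bool ~ (j -> Bool) -> k
  unify i ~ j -> Bool
  unify Bool ~ k
_ _ : Bool
b : l
\b._ : l -> l
  unify Bool ~ Bool
  unify Bool ~ Bool
  unify l -> l ~ Bool -> m
  unify l ~ Bool
  unify Bool ~ m
_ _ : Bool
  unify Bool ~ Bool
  unify g -> Bool ~ Bool -> n
  unify g ~ Bool
  unify Bool ~ n
_ _ : Bool

Answer: Bool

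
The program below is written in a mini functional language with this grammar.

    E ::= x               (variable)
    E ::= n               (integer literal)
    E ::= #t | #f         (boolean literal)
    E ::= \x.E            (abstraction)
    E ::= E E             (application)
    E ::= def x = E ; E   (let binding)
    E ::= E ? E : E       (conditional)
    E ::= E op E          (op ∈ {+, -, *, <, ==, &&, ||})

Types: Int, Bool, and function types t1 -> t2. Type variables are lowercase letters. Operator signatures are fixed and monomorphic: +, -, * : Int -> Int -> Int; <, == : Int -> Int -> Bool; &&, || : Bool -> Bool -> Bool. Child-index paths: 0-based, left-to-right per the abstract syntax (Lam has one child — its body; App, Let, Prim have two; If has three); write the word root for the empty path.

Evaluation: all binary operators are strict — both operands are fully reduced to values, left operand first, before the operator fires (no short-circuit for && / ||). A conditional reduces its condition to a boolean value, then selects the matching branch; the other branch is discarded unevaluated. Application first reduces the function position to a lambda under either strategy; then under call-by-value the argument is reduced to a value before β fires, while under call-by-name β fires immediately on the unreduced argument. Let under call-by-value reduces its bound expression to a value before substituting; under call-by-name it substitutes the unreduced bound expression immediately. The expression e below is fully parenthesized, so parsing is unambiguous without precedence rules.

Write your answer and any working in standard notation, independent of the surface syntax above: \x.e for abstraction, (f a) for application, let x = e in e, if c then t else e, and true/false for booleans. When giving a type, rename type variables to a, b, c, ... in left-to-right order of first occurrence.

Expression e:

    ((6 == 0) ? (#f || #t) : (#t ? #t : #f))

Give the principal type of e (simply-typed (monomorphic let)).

Answer: Bool

Derivation:
  unify Int ~ Int
  unify Int ~ Int
  unify Bool ~ Bool
  unify Bool ~ Bool
  unify Bool ~ Bool
  unify Bool ~ Bool
  unify Bool ~ Bool
  unify Bool ~ Bool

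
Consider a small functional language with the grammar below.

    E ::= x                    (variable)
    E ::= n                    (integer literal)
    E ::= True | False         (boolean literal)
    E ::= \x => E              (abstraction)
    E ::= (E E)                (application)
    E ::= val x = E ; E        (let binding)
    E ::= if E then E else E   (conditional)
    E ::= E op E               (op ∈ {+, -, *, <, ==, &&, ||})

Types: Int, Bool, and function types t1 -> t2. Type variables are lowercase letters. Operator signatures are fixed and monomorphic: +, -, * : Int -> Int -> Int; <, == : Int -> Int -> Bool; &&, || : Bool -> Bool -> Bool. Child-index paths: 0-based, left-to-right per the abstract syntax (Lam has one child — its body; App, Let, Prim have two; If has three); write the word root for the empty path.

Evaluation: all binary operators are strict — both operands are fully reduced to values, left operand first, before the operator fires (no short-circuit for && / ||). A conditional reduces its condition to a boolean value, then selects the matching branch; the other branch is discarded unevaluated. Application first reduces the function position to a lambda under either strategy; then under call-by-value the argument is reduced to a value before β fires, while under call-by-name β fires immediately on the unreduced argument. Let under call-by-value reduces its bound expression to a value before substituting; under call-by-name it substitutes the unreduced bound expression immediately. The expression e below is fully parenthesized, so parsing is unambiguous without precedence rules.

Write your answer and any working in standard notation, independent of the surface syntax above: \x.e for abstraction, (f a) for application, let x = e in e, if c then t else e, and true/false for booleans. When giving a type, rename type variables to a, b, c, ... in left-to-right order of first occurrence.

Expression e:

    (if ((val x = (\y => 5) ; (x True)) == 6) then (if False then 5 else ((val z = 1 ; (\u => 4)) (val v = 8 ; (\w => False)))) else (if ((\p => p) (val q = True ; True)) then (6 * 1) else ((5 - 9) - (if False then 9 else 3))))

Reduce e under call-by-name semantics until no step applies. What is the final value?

Derivation:
step 0: (if ((let x = (\y.5) in (x true)) == 6) then (if false then 5 else ((let z = 1 in (\u.4)) (let v = 8 in (\w.false)))) else (if ((\p.p) (let q = true in true)) then (6 * 1) else ((5 - 9) - (if false then 9 else 3))))
step 1: [let@0.0] (if (((\y.5) true) == 6) then (if false then 5 else ((let z = 1 in (\u.4)) (let v = 8 in (\w.false)))) else (if ((\p.p) (let q = true in true)) then (6 * 1) else ((5 - 9) - (if false then 9 else 3))))
step 2: [beta@0.0] (if (5 == 6) then (if false then 5 else ((let z = 1 in (\u.4)) (let v = 8 in (\w.false)))) else (if ((\p.p) (let q = true in true)) then (6 * 1) else ((5 - 9) - (if false then 9 else 3))))
step 3: [delta@0] (if false then (if false then 5 else ((let z = 1 in (\u.4)) (let v = 8 in (\w.false)))) else (if ((\p.p) (let q = true in true)) then (6 * 1) else ((5 - 9) - (if false then 9 else 3))))
step 4: [if@root] (if ((\p.p) (let q = true in true)) then (6 * 1) else ((5 - 9) - (if false then 9 else 3)))
step 5: [beta@0] (if (let q = true in true) then (6 * 1) else ((5 - 9) - (if false then 9 else 3)))
step 6: [let@0] (if true then (6 * 1) else ((5 - 9) - (if false then 9 else 3)))
step 7: [if@root] (6 * 1)
step 8: [delta@root] 6

Answer: 6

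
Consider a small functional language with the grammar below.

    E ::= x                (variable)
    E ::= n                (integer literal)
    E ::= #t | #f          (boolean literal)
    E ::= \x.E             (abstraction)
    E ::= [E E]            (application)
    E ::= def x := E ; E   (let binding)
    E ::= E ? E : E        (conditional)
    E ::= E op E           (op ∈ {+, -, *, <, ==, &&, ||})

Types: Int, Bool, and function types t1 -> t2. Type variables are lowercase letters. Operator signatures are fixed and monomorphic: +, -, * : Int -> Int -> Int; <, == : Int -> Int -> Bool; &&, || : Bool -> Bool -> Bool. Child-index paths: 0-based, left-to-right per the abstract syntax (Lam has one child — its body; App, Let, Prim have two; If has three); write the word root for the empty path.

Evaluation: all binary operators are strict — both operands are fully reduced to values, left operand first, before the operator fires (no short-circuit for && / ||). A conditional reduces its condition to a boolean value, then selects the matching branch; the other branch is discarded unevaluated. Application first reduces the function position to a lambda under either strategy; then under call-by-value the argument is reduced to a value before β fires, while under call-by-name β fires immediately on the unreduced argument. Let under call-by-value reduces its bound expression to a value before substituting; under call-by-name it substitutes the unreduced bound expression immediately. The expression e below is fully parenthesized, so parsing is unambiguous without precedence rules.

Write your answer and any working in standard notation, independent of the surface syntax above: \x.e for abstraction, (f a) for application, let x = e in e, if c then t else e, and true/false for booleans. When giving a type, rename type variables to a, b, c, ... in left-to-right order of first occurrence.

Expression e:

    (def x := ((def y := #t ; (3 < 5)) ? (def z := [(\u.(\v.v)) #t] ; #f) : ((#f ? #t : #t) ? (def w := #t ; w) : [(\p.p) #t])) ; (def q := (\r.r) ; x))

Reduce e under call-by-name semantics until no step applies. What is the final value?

Working:
step 0: (let x = (if (let y = true in (3 < 5)) then (let z = ((\u.(\v.v)) true) in false) else (if (if false then true else true) then (let w = true in w) else ((\p.p) true))) in (let q = (\r.r) in x))
step 1: [let@root] (let q = (\r.r) in (if (let y = true in (3 < 5)) then (let z = ((\u.(\v.v)) true) in false) else (if (if false then true else true) then (let w = true in w) else ((\p.p) true))))
step 2: [let@root] (if (let y = true in (3 < 5)) then (let z = ((\u.(\v.v)) true) in false) else (if (if false then true else true) then (let w = true in w) else ((\p.p) true)))
step 3: [let@0] (if (3 < 5) then (let z = ((\u.(\v.v)) true) in false) else (if (if false then true else true) then (let w = true in w) else ((\p.p) true)))
step 4: [delta@0] (if true then (let z = ((\u.(\v.v)) true) in false) else (if (if false then true else true) then (let w = true in w) else ((\p.p) true)))
step 5: [if@root] (let z = ((\u.(\v.v)) true) in false)
step 6: [let@root] false

Answer: false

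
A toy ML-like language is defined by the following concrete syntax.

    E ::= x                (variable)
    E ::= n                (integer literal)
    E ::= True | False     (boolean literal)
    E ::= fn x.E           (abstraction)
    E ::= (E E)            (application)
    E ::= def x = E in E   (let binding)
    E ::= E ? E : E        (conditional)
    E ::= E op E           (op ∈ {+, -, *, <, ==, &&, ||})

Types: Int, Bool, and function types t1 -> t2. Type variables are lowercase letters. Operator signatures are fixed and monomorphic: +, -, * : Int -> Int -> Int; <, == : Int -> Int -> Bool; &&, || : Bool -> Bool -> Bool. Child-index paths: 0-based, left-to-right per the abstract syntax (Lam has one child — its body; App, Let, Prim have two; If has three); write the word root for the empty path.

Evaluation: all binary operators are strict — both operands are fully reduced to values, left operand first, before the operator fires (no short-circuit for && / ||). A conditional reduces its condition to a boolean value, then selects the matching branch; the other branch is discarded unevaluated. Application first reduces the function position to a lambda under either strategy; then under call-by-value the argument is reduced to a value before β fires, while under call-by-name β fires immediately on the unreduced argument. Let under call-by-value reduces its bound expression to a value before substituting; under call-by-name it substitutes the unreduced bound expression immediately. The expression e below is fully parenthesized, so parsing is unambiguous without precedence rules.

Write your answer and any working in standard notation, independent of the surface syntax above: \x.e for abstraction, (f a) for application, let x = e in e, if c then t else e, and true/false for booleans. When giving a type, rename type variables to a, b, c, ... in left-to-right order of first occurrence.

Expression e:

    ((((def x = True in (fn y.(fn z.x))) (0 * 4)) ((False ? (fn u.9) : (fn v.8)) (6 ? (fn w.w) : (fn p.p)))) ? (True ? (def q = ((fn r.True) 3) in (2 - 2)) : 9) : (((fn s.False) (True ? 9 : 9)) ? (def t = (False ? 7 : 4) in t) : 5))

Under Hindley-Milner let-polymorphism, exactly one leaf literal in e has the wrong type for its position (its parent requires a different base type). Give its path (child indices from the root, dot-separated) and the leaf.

Trace:
let x : Bool
x : Bool
\z._ : b -> Bool
\y._ : a -> b -> Bool
  unify Int ~ Int
  unify Int ~ Int
  unify a -> b -> Bool ~ Int -> c
  unify a ~ Int
  unify b -> Bool ~ c
_ _ : b -> Bool
  unify Bool ~ Bool
\u._ : d -> Int
\v._ : e -> Int
  unify d -> Int ~ e -> Int
  unify d ~ e
  unify Int ~ Int
  unify Int ~ Bool
  FAIL: mismatch Int ~ Bool

Answer: 0.1.1.0 : 6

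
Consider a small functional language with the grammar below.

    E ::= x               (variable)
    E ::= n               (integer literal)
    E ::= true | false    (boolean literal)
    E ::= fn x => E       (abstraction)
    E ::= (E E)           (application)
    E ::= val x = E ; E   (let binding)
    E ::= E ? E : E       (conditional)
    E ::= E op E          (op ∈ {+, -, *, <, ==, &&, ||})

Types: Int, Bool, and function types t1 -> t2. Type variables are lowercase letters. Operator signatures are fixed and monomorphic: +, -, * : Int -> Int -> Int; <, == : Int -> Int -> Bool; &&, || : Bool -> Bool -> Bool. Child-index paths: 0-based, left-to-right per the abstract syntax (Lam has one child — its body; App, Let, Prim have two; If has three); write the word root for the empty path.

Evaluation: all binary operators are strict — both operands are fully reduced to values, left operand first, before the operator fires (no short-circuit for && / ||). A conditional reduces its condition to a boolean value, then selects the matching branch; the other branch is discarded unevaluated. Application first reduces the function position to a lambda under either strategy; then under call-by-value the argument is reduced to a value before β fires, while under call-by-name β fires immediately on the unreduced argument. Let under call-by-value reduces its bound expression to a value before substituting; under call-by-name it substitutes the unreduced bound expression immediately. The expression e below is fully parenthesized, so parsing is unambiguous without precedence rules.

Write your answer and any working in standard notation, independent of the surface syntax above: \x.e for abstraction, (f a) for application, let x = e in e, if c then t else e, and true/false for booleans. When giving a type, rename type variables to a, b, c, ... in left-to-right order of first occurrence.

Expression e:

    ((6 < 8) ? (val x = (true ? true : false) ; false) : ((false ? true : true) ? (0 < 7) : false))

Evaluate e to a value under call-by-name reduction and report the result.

Trace:
step 0: (if (6 < 8) then (let x = (if true then true else false) in false) else (if (if false then true else true) then (0 < 7) else false))
step 1: [delta@0] (if true then (let x = (if true then true else false) in false) else (if (if false then true else true) then (0 < 7) else false))
step 2: [if@root] (let x = (if true then true else false) in false)
step 3: [let@root] false

Answer: false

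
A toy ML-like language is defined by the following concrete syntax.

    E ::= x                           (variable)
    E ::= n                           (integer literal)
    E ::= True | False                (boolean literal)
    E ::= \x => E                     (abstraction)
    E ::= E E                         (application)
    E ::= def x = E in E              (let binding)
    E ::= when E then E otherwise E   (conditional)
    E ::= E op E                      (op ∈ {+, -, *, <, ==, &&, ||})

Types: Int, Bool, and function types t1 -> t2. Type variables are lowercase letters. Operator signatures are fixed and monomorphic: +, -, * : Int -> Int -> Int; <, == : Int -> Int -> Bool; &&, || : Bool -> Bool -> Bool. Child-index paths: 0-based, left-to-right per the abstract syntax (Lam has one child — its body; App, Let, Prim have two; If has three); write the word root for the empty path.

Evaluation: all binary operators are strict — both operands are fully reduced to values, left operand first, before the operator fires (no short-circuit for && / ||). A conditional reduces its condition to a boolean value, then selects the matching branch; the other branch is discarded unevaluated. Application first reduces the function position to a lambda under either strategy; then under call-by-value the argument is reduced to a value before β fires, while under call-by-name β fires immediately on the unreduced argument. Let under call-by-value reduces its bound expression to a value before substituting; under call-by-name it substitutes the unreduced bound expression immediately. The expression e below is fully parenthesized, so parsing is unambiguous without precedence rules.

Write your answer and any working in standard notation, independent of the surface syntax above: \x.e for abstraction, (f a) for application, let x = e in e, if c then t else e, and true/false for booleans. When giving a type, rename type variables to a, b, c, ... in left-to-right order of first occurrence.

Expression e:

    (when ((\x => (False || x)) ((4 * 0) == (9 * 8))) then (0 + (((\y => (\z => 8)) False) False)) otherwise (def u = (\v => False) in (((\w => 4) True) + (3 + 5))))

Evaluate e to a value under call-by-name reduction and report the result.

Trace:
step 0: (if ((\x.(false || x)) ((4 * 0) == (9 * 8))) then (0 + (((\y.(\z.8)) false) false)) else (let u = (\v.false) in (((\w.4) true) + (3 + 5))))
step 1: [beta@0] (if (false || ((4 * 0) == (9 * 8))) then (0 + (((\y.(\z.8)) false) false)) else (let u = (\v.false) in (((\w.4) true) + (3 + 5))))
step 2: [delta@0.1.0] (if (false || (0 == (9 * 8))) then (0 + (((\y.(\z.8)) false) false)) else (let u = (\v.false) in (((\w.4) true) + (3 + 5))))
step 3: [delta@0.1.1] (if (false || (0 == 72)) then (0 + (((\y.(\z.8)) false) false)) else (let u = (\v.false) in (((\w.4) true) + (3 + 5))))
step 4: [delta@0.1] (if (false || false) then (0 + (((\y.(\z.8)) false) false)) else (let u = (\v.false) in (((\w.4) true) + (3 + 5))))
step 5: [delta@0] (if false then (0 + (((\y.(\z.8)) false) false)) else (let u = (\v.false) in (((\w.4) true) + (3 + 5))))
step 6: [if@root] (let u = (\v.false) in (((\w.4) true) + (3 + 5)))
step 7: [let@root] (((\w.4) true) + (3 + 5))
step 8: [beta@0] (4 + (3 + 5))
step 9: [delta@1] (4 + 8)
step 10: [delta@root] 12

Answer: 12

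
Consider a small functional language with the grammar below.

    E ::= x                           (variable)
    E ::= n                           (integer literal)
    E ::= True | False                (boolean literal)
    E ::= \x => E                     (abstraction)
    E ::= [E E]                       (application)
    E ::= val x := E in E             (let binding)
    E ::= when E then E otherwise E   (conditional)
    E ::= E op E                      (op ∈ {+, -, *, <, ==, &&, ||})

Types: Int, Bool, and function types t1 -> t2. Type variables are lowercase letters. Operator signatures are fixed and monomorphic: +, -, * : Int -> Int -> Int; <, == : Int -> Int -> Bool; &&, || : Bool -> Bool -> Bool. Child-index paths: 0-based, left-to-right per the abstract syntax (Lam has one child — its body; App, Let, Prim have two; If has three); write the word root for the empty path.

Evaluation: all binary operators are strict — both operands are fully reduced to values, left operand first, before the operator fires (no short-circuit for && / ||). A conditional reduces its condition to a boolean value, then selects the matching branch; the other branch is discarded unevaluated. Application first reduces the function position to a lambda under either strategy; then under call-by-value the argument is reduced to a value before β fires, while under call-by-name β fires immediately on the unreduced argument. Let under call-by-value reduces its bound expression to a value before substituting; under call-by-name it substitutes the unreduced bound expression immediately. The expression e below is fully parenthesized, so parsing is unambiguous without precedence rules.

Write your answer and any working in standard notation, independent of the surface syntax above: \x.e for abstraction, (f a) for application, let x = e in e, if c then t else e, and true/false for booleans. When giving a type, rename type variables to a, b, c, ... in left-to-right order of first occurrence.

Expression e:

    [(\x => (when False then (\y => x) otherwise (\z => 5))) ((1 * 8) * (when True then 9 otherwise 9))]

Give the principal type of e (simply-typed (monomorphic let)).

Answer: a -> Int

Working:
  unify Bool ~ Bool
x : a
\y._ : b -> a
\z._ : c -> Int
  unify b -> a ~ c -> Int
  unify b ~ c
  unify a ~ Int
\x._ : Int -> c -> Int
  unify Int ~ Int
  unify Int ~ Int
  unify Int ~ Int
  unify Bool ~ Bool
  unify Int ~ Int
  unify Int ~ Int
  unify Int -> c -> Int ~ Int -> d
  unify Int ~ Int
  unify c -> Int ~ d
_ _ : c -> Int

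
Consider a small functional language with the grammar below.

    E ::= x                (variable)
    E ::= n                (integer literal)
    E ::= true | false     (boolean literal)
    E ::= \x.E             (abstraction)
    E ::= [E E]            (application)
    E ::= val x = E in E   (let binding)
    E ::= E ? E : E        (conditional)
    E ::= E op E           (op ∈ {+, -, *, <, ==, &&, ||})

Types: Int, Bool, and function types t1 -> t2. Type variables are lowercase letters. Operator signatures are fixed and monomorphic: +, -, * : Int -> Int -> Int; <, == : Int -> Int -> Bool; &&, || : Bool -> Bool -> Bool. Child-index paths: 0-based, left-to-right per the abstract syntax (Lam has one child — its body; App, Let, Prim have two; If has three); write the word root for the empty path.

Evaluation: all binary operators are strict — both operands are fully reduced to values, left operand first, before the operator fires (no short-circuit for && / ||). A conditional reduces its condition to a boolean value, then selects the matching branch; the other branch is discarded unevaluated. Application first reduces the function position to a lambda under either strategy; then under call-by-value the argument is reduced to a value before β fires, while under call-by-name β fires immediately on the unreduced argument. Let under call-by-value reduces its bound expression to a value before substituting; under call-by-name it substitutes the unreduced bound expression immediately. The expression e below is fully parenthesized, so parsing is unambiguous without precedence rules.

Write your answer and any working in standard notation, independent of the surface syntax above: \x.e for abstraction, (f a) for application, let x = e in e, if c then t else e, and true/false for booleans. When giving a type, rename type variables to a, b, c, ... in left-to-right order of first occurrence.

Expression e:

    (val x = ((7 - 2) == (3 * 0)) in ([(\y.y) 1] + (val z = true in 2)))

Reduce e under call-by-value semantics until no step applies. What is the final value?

Working:
step 0: (let x = ((7 - 2) == (3 * 0)) in (((\y.y) 1) + (let z = true in 2)))
step 1: [delta@0.0] (let x = (5 == (3 * 0)) in (((\y.y) 1) + (let z = true in 2)))
step 2: [delta@0.1] (let x = (5 == 0) in (((\y.y) 1) + (let z = true in 2)))
step 3: [delta@0] (let x = false in (((\y.y) 1) + (let z = true in 2)))
step 4: [let@root] (((\y.y) 1) + (let z = true in 2))
step 5: [beta@0] (1 + (let z = true in 2))
step 6: [let@1] (1 + 2)
step 7: [delta@root] 3

Answer: 3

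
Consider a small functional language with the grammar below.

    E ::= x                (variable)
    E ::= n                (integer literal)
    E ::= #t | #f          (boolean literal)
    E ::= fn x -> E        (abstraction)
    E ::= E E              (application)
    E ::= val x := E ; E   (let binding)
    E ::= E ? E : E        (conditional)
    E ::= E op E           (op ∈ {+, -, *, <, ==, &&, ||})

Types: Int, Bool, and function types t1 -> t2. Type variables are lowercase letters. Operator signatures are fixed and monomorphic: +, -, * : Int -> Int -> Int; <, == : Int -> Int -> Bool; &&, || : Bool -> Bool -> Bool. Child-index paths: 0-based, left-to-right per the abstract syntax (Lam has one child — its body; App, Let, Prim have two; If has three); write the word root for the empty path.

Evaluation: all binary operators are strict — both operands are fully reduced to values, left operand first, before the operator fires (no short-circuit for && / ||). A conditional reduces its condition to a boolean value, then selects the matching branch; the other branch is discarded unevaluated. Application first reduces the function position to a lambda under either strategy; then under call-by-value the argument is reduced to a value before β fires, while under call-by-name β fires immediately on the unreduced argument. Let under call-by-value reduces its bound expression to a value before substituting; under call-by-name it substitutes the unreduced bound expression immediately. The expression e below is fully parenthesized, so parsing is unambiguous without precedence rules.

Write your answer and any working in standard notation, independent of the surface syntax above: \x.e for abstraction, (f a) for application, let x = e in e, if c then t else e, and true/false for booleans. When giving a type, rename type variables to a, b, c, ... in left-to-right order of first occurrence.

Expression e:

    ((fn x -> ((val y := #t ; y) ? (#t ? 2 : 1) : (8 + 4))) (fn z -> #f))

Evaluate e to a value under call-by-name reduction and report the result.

Answer: 2

Trace:
step 0: ((\x.(if (let y = true in y) then (if true then 2 else 1) else (8 + 4))) (\z.false))
step 1: [beta@root] (if (let y = true in y) then (if true then 2 else 1) else (8 + 4))
step 2: [let@0] (if true then (if true then 2 else 1) else (8 + 4))
step 3: [if@root] (if true then 2 else 1)
step 4: [if@root] 2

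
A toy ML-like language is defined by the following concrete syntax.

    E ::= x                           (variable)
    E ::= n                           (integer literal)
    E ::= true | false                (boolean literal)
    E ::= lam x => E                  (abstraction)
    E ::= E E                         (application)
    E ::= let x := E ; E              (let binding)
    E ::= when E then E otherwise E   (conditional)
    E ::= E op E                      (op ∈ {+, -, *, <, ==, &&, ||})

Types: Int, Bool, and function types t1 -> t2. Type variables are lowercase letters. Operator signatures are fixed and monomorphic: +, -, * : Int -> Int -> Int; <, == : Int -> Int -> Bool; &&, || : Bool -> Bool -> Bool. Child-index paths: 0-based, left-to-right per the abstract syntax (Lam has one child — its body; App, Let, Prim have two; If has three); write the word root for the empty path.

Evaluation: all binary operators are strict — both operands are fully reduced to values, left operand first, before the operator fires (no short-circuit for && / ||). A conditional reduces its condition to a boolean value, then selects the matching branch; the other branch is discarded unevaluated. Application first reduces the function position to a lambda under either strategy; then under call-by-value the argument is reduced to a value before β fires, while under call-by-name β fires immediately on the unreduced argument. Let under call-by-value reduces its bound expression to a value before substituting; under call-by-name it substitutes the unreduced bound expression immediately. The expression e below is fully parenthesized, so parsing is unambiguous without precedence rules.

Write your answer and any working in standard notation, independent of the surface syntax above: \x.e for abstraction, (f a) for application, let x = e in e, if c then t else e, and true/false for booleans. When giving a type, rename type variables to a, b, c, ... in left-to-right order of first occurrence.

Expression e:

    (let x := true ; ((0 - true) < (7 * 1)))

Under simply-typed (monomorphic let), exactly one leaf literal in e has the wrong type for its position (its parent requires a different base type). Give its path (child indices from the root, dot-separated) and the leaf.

Answer: 1.0.1 : true

Working:
let x : Bool
  unify Int ~ Int
  unify Bool ~ Int
  FAIL: mismatch Bool ~ Int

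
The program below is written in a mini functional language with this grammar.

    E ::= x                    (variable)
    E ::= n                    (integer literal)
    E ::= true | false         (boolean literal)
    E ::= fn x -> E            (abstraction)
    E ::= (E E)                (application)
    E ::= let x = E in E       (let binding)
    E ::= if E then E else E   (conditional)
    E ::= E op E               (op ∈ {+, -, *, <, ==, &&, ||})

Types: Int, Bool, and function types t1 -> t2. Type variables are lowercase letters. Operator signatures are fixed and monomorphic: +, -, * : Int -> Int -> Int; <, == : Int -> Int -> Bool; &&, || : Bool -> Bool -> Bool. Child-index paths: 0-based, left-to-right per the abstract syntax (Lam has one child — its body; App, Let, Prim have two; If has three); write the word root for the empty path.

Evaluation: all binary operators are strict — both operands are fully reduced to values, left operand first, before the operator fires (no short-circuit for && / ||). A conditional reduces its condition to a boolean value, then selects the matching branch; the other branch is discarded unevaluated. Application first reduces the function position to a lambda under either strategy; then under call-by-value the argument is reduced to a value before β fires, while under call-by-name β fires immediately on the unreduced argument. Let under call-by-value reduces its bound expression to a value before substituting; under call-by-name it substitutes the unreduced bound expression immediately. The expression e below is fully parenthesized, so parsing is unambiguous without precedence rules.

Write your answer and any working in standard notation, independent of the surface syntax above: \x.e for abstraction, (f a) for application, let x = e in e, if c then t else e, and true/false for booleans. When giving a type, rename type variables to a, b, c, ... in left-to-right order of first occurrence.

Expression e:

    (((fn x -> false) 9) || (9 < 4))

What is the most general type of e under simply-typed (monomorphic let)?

Answer: Bool

Working:
\x._ : a -> Bool
  unify a -> Bool ~ Int -> b
  unify a ~ Int
  unify Bool ~ b
_ _ : Bool
  unify Bool ~ Bool
  unify Int ~ Int
  unify Int ~ Int
  unify Bool ~ Bool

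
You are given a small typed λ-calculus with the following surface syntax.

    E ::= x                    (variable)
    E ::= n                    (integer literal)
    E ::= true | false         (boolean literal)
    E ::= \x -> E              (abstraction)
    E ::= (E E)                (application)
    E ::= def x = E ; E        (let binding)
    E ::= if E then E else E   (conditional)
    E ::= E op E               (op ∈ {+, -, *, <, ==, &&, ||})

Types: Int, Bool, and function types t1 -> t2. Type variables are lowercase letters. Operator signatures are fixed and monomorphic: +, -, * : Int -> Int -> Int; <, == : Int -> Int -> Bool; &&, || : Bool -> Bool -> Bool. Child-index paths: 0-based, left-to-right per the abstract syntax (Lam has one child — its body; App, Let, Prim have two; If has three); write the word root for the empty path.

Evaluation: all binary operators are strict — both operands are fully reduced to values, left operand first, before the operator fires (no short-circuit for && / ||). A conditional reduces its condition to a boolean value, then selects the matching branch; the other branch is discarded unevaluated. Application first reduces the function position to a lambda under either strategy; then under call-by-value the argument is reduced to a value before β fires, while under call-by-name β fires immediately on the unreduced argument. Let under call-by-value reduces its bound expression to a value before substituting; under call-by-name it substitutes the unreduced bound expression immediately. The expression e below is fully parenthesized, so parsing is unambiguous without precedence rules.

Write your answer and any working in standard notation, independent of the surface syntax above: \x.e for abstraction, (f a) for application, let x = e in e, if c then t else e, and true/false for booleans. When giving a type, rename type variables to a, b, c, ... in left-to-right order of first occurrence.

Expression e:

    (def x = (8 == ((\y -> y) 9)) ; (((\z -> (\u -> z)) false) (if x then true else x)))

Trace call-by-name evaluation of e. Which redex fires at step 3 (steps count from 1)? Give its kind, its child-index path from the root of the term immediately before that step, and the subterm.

Derivation:
step 0: (let x = (8 == ((\y.y) 9)) in (((\z.(\u.z)) false) (if x then true else x)))
step 1: [let@root] (((\z.(\u.z)) false) (if (8 == ((\y.y) 9)) then true else (8 == ((\y.y) 9))))
step 2: [beta@0] ((\u.false) (if (8 == ((\y.y) 9)) then true else (8 == ((\y.y) 9))))
step 3: [beta@root] false

Answer: beta at root : ((\u.false) (if (8 == ((\y.y) 9)) then true else (8 == ((\y.y) 9))))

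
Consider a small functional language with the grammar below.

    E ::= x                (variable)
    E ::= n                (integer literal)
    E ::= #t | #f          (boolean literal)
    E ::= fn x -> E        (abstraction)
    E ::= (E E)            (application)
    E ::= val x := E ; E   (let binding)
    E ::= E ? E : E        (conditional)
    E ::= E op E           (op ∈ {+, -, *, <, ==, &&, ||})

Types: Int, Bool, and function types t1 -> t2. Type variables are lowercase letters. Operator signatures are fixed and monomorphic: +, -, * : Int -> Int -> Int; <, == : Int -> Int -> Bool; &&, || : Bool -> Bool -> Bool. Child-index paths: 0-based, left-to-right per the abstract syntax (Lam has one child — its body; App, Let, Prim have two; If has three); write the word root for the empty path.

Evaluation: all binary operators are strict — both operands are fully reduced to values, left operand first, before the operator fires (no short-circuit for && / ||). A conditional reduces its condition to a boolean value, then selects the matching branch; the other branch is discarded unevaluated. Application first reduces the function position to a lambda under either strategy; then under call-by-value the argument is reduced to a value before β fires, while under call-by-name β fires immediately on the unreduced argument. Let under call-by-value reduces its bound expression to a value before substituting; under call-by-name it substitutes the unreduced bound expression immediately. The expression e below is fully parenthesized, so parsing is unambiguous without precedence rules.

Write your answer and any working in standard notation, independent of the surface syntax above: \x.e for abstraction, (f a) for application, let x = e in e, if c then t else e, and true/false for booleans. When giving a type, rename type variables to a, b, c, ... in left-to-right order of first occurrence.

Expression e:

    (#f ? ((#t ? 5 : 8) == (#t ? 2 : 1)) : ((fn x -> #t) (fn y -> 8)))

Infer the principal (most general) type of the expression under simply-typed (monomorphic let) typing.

Answer: Bool

Working:
  unify Bool ~ Bool
  unify Bool ~ Bool
  unify Int ~ Int
  unify Int ~ Int
  unify Bool ~ Bool
  unify Int ~ Int
  unify Int ~ Int
\x._ : a -> Bool
\y._ : b -> Int
  unify a -> Bool ~ (b -> Int) -> c
  unify a ~ b -> Int
  unify Bool ~ c
_ _ : Bool
  unify Bool ~ Bool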